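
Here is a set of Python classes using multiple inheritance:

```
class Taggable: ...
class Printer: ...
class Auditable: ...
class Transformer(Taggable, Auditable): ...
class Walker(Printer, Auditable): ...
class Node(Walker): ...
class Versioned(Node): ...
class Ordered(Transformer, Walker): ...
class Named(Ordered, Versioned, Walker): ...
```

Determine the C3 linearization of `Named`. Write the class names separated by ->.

L[Named] = Named + merge(L[Ordered], L[Versioned], L[Walker], [Ordered Versioned Walker])
  take Ordered:  [Ordered Transformer Taggable Walker Printer Auditable object] + [Versioned Node Walker Printer Auditable object] + [Walker Printer Auditable object] + [Ordered Versioned Walker]
  take Transformer:  [Transformer Taggable Walker Printer Auditable object] + [Versioned Node Walker Printer Auditable object] + [Walker Printer Auditable object] + [Versioned Walker]
  take Taggable:  [Taggable Walker Printer Auditable object] + [Versioned Node Walker Printer Auditable object] + [Walker Printer Auditable object] + [Versioned Walker]
  take Versioned:  [Walker Printer Auditable object] + [Versioned Node Walker Printer Auditable object] + [Walker Printer Auditable object] + [Versioned Walker]
  take Node:  [Walker Printer Auditable object] + [Node Walker Printer Auditable object] + [Walker Printer Auditable object] + [Walker]
  take Walker:  [Walker Printer Auditable object] + [Walker Printer Auditable object] + [Walker Printer Auditable object] + [Walker]
  take Printer:  [Printer Auditable object] + [Printer Auditable object] + [Printer Auditable object]
  take Auditable:  [Auditable object] + [Auditable object] + [Auditable object]
  take object:  [object] + [object] + [object]

Named -> Ordered -> Transformer -> Taggable -> Versioned -> Node -> Walker -> Printer -> Auditable -> object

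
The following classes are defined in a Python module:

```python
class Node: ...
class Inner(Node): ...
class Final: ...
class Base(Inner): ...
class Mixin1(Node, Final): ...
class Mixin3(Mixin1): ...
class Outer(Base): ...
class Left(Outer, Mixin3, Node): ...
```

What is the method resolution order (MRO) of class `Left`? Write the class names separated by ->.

L[Left] = Left + merge(L[Outer], L[Mixin3], L[Node], [Outer Mixin3 Node])
  take Outer:  [Outer Base Inner Node object] + [Mixin3 Mixin1 Node Final object] + [Node object] + [Outer Mixin3 Node]
  take Base:  [Base Inner Node object] + [Mixin3 Mixin1 Node Final object] + [Node object] + [Mixin3 Node]
  take Inner:  [Inner Node object] + [Mixin3 Mixin1 Node Final object] + [Node object] + [Mixin3 Node]
  take Mixin3:  [Node object] + [Mixin3 Mixin1 Node Final object] + [Node object] + [Mixin3 Node]
  take Mixin1:  [Node object] + [Mixin1 Node Final object] + [Node object] + [Node]
  take Node:  [Node object] + [Node Final object] + [Node object] + [Node]
  take Final:  [object] + [Final object] + [object]
  take object:  [object] + [object] + [object]

Left -> Outer -> Base -> Inner -> Mixin3 -> Mixin1 -> Node -> Final -> object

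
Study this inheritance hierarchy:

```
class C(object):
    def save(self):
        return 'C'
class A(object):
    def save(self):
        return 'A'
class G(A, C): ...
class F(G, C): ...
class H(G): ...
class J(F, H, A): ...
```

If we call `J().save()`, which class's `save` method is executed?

A

L[J] = J + merge(L[F], L[H], L[A], [F H A])
  take F:  [F G A C object] + [H G A C object] + [A object] + [F H A]
  take H:  [G A C object] + [H G A C object] + [A object] + [H A]
  take G:  [G A C object] + [G A C object] + [A object] + [A]
  take A:  [A C object] + [A C object] + [A object] + [A]
  take C:  [C object] + [C object] + [object]
  take object:  [object] + [object] + [object]
MRO: J F H G A C object
save is defined in: A, C. First along the MRO is A.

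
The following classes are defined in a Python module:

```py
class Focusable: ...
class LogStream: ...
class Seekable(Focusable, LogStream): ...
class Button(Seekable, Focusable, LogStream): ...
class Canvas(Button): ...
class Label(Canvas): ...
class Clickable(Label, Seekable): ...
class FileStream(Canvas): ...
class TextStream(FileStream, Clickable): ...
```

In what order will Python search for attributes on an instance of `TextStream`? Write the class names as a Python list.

[TextStream, FileStream, Clickable, Label, Canvas, Button, Seekable, Focusable, LogStream, object]

L[TextStream] = TextStream + merge(L[FileStream], L[Clickable], [FileStream Clickable])
  take FileStream:  [FileStream Canvas Button Seekable Focusable LogStream object] + [Clickable Label Canvas Button Seekable Focusable LogStream object] + [FileStream Clickable]
  take Clickable:  [Canvas Button Seekable Focusable LogStream object] + [Clickable Label Canvas Button Seekable Focusable LogStream object] + [Clickable]
  take Label:  [Canvas Button Seekable Focusable LogStream object] + [Label Canvas Button Seekable Focusable LogStream object]
  take Canvas:  [Canvas Button Seekable Focusable LogStream object] + [Canvas Button Seekable Focusable LogStream object]
  take Button:  [Button Seekable Focusable LogStream object] + [Button Seekable Focusable LogStream object]
  take Seekable:  [Seekable Focusable LogStream object] + [Seekable Focusable LogStream object]
  take Focusable:  [Focusable LogStream object] + [Focusable LogStream object]
  take LogStream:  [LogStream object] + [LogStream object]
  take object:  [object] + [object]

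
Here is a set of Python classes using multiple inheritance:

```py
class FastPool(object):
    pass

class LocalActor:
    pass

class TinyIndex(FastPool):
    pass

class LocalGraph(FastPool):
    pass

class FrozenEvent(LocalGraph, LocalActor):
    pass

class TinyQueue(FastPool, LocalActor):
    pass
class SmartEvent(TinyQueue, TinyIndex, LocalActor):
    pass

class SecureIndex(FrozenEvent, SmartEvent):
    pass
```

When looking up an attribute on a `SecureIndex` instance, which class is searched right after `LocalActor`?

object

L[SecureIndex] = SecureIndex + merge(L[FrozenEvent], L[SmartEvent], [FrozenEvent SmartEvent])
  take FrozenEvent:  [FrozenEvent LocalGraph FastPool LocalActor object] + [SmartEvent TinyQueue TinyIndex FastPool LocalActor object] + [FrozenEvent SmartEvent]
  take LocalGraph:  [LocalGraph FastPool LocalActor object] + [SmartEvent TinyQueue TinyIndex FastPool LocalActor object] + [SmartEvent]
  take SmartEvent:  [FastPool LocalActor object] + [SmartEvent TinyQueue TinyIndex FastPool LocalActor object] + [SmartEvent]
  take TinyQueue:  [FastPool LocalActor object] + [TinyQueue TinyIndex FastPool LocalActor object]
  take TinyIndex:  [FastPool LocalActor object] + [TinyIndex FastPool LocalActor object]
  take FastPool:  [FastPool LocalActor object] + [FastPool LocalActor object]
  take LocalActor:  [LocalActor object] + [LocalActor object]
  take object:  [object] + [object]
MRO: SecureIndex FrozenEvent LocalGraph SmartEvent TinyQueue TinyIndex FastPool LocalActor object
LocalActor is at position 7; next is object.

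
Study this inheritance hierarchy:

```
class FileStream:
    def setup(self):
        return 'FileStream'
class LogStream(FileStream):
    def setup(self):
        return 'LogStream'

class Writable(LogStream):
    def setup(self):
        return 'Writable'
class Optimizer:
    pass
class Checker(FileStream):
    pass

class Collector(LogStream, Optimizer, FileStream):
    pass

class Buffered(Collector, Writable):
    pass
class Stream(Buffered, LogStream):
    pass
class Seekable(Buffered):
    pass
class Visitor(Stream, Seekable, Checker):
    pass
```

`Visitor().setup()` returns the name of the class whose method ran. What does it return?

Writable

L[Visitor] = Visitor + merge(L[Stream], L[Seekable], L[Checker], [Stream Seekable Checker])
  take Stream:  [Stream Buffered Collector Writable LogStream Optimizer FileStream object] + [Seekable Buffered Collector Writable LogStream Optimizer FileStream object] + [Checker FileStream object] + [Stream Seekable Checker]
  take Seekable:  [Buffered Collector Writable LogStream Optimizer FileStream object] + [Seekable Buffered Collector Writable LogStream Optimizer FileStream object] + [Checker FileStream object] + [Seekable Checker]
  take Buffered:  [Buffered Collector Writable LogStream Optimizer FileStream object] + [Buffered Collector Writable LogStream Optimizer FileStream object] + [Checker FileStream object] + [Checker]
  take Collector:  [Collector Writable LogStream Optimizer FileStream object] + [Collector Writable LogStream Optimizer FileStream object] + [Checker FileStream object] + [Checker]
  take Writable:  [Writable LogStream Optimizer FileStream object] + [Writable LogStream Optimizer FileStream object] + [Checker FileStream object] + [Checker]
  take LogStream:  [LogStream Optimizer FileStream object] + [LogStream Optimizer FileStream object] + [Checker FileStream object] + [Checker]
  take Optimizer:  [Optimizer FileStream object] + [Optimizer FileStream object] + [Checker FileStream object] + [Checker]
  take Checker:  [FileStream object] + [FileStream object] + [Checker FileStream object] + [Checker]
  take FileStream:  [FileStream object] + [FileStream object] + [FileStream object]
  take object:  [object] + [object] + [object]
MRO: Visitor Stream Seekable Buffered Collector Writable LogStream Optimizer Checker FileStream object
setup is defined in: FileStream, LogStream, Writable. First along the MRO is Writable.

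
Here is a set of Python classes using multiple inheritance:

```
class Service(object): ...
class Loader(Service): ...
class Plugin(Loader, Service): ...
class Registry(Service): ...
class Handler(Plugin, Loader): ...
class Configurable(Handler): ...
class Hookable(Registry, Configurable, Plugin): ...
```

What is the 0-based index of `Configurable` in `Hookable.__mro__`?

L[Hookable] = Hookable + merge(L[Registry], L[Configurable], L[Plugin], [Registry Configurable Plugin])
  take Registry:  [Registry Service object] + [Configurable Handler Plugin Loader Service object] + [Plugin Loader Service object] + [Registry Configurable Plugin]
  take Configurable:  [Service object] + [Configurable Handler Plugin Loader Service object] + [Plugin Loader Service object] + [Configurable Plugin]
  take Handler:  [Service object] + [Handler Plugin Loader Service object] + [Plugin Loader Service object] + [Plugin]
  take Plugin:  [Service object] + [Plugin Loader Service object] + [Plugin Loader Service object] + [Plugin]
  take Loader:  [Service object] + [Loader Service object] + [Loader Service object]
  take Service:  [Service object] + [Service object] + [Service object]
  take object:  [object] + [object] + [object]
MRO: Hookable Registry Configurable Handler Plugin Loader Service object
Configurable sits at index 2.

2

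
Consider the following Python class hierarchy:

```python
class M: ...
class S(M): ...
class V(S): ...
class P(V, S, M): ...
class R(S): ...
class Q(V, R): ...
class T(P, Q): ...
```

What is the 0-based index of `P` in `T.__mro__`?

1

L[T] = T + merge(L[P], L[Q], [P Q])
  take P:  [P V S M object] + [Q V R S M object] + [P Q]
  take Q:  [V S M object] + [Q V R S M object] + [Q]
  take V:  [V S M object] + [V R S M object]
  take R:  [S M object] + [R S M object]
  take S:  [S M object] + [S M object]
  take M:  [M object] + [M object]
  take object:  [object] + [object]
MRO: T P Q V R S M object
P sits at index 1.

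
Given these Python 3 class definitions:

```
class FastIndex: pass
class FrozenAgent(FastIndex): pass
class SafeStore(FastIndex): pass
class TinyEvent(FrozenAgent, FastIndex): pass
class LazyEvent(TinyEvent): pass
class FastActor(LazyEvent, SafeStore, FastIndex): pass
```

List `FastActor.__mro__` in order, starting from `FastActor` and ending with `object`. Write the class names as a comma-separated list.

L[FastActor] = FastActor + merge(L[LazyEvent], L[SafeStore], L[FastIndex], [LazyEvent SafeStore FastIndex])
  take LazyEvent:  [LazyEvent TinyEvent FrozenAgent FastIndex object] + [SafeStore FastIndex object] + [FastIndex object] + [LazyEvent SafeStore FastIndex]
  take TinyEvent:  [TinyEvent FrozenAgent FastIndex object] + [SafeStore FastIndex object] + [FastIndex object] + [SafeStore FastIndex]
  take FrozenAgent:  [FrozenAgent FastIndex object] + [SafeStore FastIndex object] + [FastIndex object] + [SafeStore FastIndex]
  take SafeStore:  [FastIndex object] + [SafeStore FastIndex object] + [FastIndex object] + [SafeStore FastIndex]
  take FastIndex:  [FastIndex object] + [FastIndex object] + [FastIndex object] + [FastIndex]
  take object:  [object] + [object] + [object]

FastActor, LazyEvent, TinyEvent, FrozenAgent, SafeStore, FastIndex, object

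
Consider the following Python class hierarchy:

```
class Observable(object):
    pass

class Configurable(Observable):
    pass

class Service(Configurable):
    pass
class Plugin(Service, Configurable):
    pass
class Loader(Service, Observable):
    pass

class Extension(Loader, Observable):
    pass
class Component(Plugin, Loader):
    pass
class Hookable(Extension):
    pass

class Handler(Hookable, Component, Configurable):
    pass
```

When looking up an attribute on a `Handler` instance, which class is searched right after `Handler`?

Hookable

L[Handler] = Handler + merge(L[Hookable], L[Component], L[Configurable], [Hookable Component Configurable])
  take Hookable:  [Hookable Extension Loader Service Configurable Observable object] + [Component Plugin Loader Service Configurable Observable object] + [Configurable Observable object] + [Hookable Component Configurable]
  take Extension:  [Extension Loader Service Configurable Observable object] + [Component Plugin Loader Service Configurable Observable object] + [Configurable Observable object] + [Component Configurable]
  take Component:  [Loader Service Configurable Observable object] + [Component Plugin Loader Service Configurable Observable object] + [Configurable Observable object] + [Component Configurable]
  take Plugin:  [Loader Service Configurable Observable object] + [Plugin Loader Service Configurable Observable object] + [Configurable Observable object] + [Configurable]
  take Loader:  [Loader Service Configurable Observable object] + [Loader Service Configurable Observable object] + [Configurable Observable object] + [Configurable]
  take Service:  [Service Configurable Observable object] + [Service Configurable Observable object] + [Configurable Observable object] + [Configurable]
  take Configurable:  [Configurable Observable object] + [Configurable Observable object] + [Configurable Observable object] + [Configurable]
  take Observable:  [Observable object] + [Observable object] + [Observable object]
  take object:  [object] + [object] + [object]
MRO: Handler Hookable Extension Component Plugin Loader Service Configurable Observable object
Handler is at position 0; next is Hookable.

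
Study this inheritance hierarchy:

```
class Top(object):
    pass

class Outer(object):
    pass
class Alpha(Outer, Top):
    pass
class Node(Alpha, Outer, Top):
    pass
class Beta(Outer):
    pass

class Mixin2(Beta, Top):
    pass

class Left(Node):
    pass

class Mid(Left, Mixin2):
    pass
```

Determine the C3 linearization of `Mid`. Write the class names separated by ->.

L[Mid] = Mid + merge(L[Left], L[Mixin2], [Left Mixin2])
  take Left:  [Left Node Alpha Outer Top object] + [Mixin2 Beta Outer Top object] + [Left Mixin2]
  take Node:  [Node Alpha Outer Top object] + [Mixin2 Beta Outer Top object] + [Mixin2]
  take Alpha:  [Alpha Outer Top object] + [Mixin2 Beta Outer Top object] + [Mixin2]
  take Mixin2:  [Outer Top object] + [Mixin2 Beta Outer Top object] + [Mixin2]
  take Beta:  [Outer Top object] + [Beta Outer Top object]
  take Outer:  [Outer Top object] + [Outer Top object]
  take Top:  [Top object] + [Top object]
  take object:  [object] + [object]

Mid -> Left -> Node -> Alpha -> Mixin2 -> Beta -> Outer -> Top -> object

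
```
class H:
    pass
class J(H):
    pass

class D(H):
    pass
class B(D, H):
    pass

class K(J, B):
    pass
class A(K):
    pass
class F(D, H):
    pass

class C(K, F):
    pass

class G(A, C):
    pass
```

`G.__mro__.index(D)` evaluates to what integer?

L[G] = G + merge(L[A], L[C], [A C])
  take A:  [A K J B D H object] + [C K J B F D H object] + [A C]
  take C:  [K J B D H object] + [C K J B F D H object] + [C]
  take K:  [K J B D H object] + [K J B F D H object]
  take J:  [J B D H object] + [J B F D H object]
  take B:  [B D H object] + [B F D H object]
  take F:  [D H object] + [F D H object]
  take D:  [D H object] + [D H object]
  take H:  [H object] + [H object]
  take object:  [object] + [object]
MRO: G A C K J B F D H object
D sits at index 7.

7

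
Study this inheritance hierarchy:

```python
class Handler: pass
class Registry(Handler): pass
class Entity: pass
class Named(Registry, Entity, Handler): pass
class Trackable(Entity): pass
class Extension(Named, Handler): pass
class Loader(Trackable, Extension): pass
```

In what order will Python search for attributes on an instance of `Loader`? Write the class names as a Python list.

L[Loader] = Loader + merge(L[Trackable], L[Extension], [Trackable Extension])
  take Trackable:  [Trackable Entity object] + [Extension Named Registry Entity Handler object] + [Trackable Extension]
  take Extension:  [Entity object] + [Extension Named Registry Entity Handler object] + [Extension]
  take Named:  [Entity object] + [Named Registry Entity Handler object]
  take Registry:  [Entity object] + [Registry Entity Handler object]
  take Entity:  [Entity object] + [Entity Handler object]
  take Handler:  [object] + [Handler object]
  take object:  [object] + [object]

[Loader, Trackable, Extension, Named, Registry, Entity, Handler, object]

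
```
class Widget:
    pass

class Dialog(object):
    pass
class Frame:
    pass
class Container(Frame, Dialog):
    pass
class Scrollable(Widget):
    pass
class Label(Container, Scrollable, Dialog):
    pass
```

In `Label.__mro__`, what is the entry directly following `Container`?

L[Label] = Label + merge(L[Container], L[Scrollable], L[Dialog], [Container Scrollable Dialog])
  take Container:  [Container Frame Dialog object] + [Scrollable Widget object] + [Dialog object] + [Container Scrollable Dialog]
  take Frame:  [Frame Dialog object] + [Scrollable Widget object] + [Dialog object] + [Scrollable Dialog]
  take Scrollable:  [Dialog object] + [Scrollable Widget object] + [Dialog object] + [Scrollable Dialog]
  take Dialog:  [Dialog object] + [Widget object] + [Dialog object] + [Dialog]
  take Widget:  [object] + [Widget object] + [object]
  take object:  [object] + [object] + [object]
MRO: Label Container Frame Scrollable Dialog Widget object
Container is at position 1; next is Frame.

Frame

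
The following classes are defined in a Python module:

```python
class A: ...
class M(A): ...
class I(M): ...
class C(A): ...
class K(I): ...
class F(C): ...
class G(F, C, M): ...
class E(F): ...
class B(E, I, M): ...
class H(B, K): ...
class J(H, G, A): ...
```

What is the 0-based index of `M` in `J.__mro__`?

9

L[J] = J + merge(L[H], L[G], L[A], [H G A])
  take H:  [H B E F C K I M A object] + [G F C M A object] + [A object] + [H G A]
  take B:  [B E F C K I M A object] + [G F C M A object] + [A object] + [G A]
  take E:  [E F C K I M A object] + [G F C M A object] + [A object] + [G A]
  take G:  [F C K I M A object] + [G F C M A object] + [A object] + [G A]
  take F:  [F C K I M A object] + [F C M A object] + [A object] + [A]
  take C:  [C K I M A object] + [C M A object] + [A object] + [A]
  take K:  [K I M A object] + [M A object] + [A object] + [A]
  take I:  [I M A object] + [M A object] + [A object] + [A]
  take M:  [M A object] + [M A object] + [A object] + [A]
  take A:  [A object] + [A object] + [A object] + [A]
  take object:  [object] + [object] + [object]
MRO: J H B E G F C K I M A object
M sits at index 9.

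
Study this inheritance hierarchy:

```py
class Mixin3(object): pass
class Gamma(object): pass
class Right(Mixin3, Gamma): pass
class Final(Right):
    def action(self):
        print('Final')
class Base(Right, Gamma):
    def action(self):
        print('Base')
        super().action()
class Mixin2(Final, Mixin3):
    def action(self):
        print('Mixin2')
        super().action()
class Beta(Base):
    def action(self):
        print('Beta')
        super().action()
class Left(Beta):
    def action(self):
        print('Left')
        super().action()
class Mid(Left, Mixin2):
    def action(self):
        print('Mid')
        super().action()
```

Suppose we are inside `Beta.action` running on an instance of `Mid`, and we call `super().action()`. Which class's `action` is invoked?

Base

L[Mid] = Mid + merge(L[Left], L[Mixin2], [Left Mixin2])
  take Left:  [Left Beta Base Right Mixin3 Gamma object] + [Mixin2 Final Right Mixin3 Gamma object] + [Left Mixin2]
  take Beta:  [Beta Base Right Mixin3 Gamma object] + [Mixin2 Final Right Mixin3 Gamma object] + [Mixin2]
  take Base:  [Base Right Mixin3 Gamma object] + [Mixin2 Final Right Mixin3 Gamma object] + [Mixin2]
  take Mixin2:  [Right Mixin3 Gamma object] + [Mixin2 Final Right Mixin3 Gamma object] + [Mixin2]
  take Final:  [Right Mixin3 Gamma object] + [Final Right Mixin3 Gamma object]
  take Right:  [Right Mixin3 Gamma object] + [Right Mixin3 Gamma object]
  take Mixin3:  [Mixin3 Gamma object] + [Mixin3 Gamma object]
  take Gamma:  [Gamma object] + [Gamma object]
  take object:  [object] + [object]
MRO: Mid Left Beta Base Mixin2 Final Right Mixin3 Gamma object
super() in Beta.action on a Mid instance goes to the class after Beta in Mid's MRO: Base.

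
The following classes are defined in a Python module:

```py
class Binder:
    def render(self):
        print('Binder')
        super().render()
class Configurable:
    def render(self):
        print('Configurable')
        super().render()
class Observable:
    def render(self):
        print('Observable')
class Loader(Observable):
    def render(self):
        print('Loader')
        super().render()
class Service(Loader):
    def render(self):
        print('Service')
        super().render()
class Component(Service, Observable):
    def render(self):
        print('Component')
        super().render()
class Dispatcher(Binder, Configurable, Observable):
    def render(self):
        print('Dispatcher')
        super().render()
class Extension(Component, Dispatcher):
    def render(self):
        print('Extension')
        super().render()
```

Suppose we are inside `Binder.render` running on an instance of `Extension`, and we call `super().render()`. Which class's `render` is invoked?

Configurable

L[Extension] = Extension + merge(L[Component], L[Dispatcher], [Component Dispatcher])
  take Component:  [Component Service Loader Observable object] + [Dispatcher Binder Configurable Observable object] + [Component Dispatcher]
  take Service:  [Service Loader Observable object] + [Dispatcher Binder Configurable Observable object] + [Dispatcher]
  take Loader:  [Loader Observable object] + [Dispatcher Binder Configurable Observable object] + [Dispatcher]
  take Dispatcher:  [Observable object] + [Dispatcher Binder Configurable Observable object] + [Dispatcher]
  take Binder:  [Observable object] + [Binder Configurable Observable object]
  take Configurable:  [Observable object] + [Configurable Observable object]
  take Observable:  [Observable object] + [Observable object]
  take object:  [object] + [object]
MRO: Extension Component Service Loader Dispatcher Binder Configurable Observable object
super() in Binder.render on a Extension instance goes to the class after Binder in Extension's MRO: Configurable.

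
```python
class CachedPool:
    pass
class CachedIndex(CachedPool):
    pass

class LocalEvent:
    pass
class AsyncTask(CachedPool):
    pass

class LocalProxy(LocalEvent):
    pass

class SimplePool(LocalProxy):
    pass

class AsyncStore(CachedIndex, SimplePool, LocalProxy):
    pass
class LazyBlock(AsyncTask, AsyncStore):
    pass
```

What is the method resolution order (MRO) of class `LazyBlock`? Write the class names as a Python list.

L[LazyBlock] = LazyBlock + merge(L[AsyncTask], L[AsyncStore], [AsyncTask AsyncStore])
  take AsyncTask:  [AsyncTask CachedPool object] + [AsyncStore CachedIndex CachedPool SimplePool LocalProxy LocalEvent object] + [AsyncTask AsyncStore]
  take AsyncStore:  [CachedPool object] + [AsyncStore CachedIndex CachedPool SimplePool LocalProxy LocalEvent object] + [AsyncStore]
  take CachedIndex:  [CachedPool object] + [CachedIndex CachedPool SimplePool LocalProxy LocalEvent object]
  take CachedPool:  [CachedPool object] + [CachedPool SimplePool LocalProxy LocalEvent object]
  take SimplePool:  [object] + [SimplePool LocalProxy LocalEvent object]
  take LocalProxy:  [object] + [LocalProxy LocalEvent object]
  take LocalEvent:  [object] + [LocalEvent object]
  take object:  [object] + [object]

[LazyBlock, AsyncTask, AsyncStore, CachedIndex, CachedPool, SimplePool, LocalProxy, LocalEvent, object]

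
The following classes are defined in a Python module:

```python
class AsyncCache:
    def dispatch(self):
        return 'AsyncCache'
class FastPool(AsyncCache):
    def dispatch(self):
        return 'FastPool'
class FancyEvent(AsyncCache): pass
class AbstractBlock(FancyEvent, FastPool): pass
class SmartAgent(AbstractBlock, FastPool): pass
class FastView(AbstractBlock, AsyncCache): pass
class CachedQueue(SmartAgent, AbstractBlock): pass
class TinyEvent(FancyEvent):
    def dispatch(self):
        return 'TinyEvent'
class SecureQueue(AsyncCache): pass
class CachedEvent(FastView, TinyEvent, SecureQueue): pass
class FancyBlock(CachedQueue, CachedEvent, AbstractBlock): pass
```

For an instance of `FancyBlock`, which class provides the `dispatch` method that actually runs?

TinyEvent

L[FancyBlock] = FancyBlock + merge(L[CachedQueue], L[CachedEvent], L[AbstractBlock], [CachedQueue CachedEvent AbstractBlock])
  take CachedQueue:  [CachedQueue SmartAgent AbstractBlock FancyEvent FastPool AsyncCache object] + [CachedEvent FastView AbstractBlock TinyEvent FancyEvent FastPool SecureQueue AsyncCache object] + [AbstractBlock FancyEvent FastPool AsyncCache object] + [CachedQueue CachedEvent AbstractBlock]
  take SmartAgent:  [SmartAgent AbstractBlock FancyEvent FastPool AsyncCache object] + [CachedEvent FastView AbstractBlock TinyEvent FancyEvent FastPool SecureQueue AsyncCache object] + [AbstractBlock FancyEvent FastPool AsyncCache object] + [CachedEvent AbstractBlock]
  take CachedEvent:  [AbstractBlock FancyEvent FastPool AsyncCache object] + [CachedEvent FastView AbstractBlock TinyEvent FancyEvent FastPool SecureQueue AsyncCache object] + [AbstractBlock FancyEvent FastPool AsyncCache object] + [CachedEvent AbstractBlock]
  take FastView:  [AbstractBlock FancyEvent FastPool AsyncCache object] + [FastView AbstractBlock TinyEvent FancyEvent FastPool SecureQueue AsyncCache object] + [AbstractBlock FancyEvent FastPool AsyncCache object] + [AbstractBlock]
  take AbstractBlock:  [AbstractBlock FancyEvent FastPool AsyncCache object] + [AbstractBlock TinyEvent FancyEvent FastPool SecureQueue AsyncCache object] + [AbstractBlock FancyEvent FastPool AsyncCache object] + [AbstractBlock]
  take TinyEvent:  [FancyEvent FastPool AsyncCache object] + [TinyEvent FancyEvent FastPool SecureQueue AsyncCache object] + [FancyEvent FastPool AsyncCache object]
  take FancyEvent:  [FancyEvent FastPool AsyncCache object] + [FancyEvent FastPool SecureQueue AsyncCache object] + [FancyEvent FastPool AsyncCache object]
  take FastPool:  [FastPool AsyncCache object] + [FastPool SecureQueue AsyncCache object] + [FastPool AsyncCache object]
  take SecureQueue:  [AsyncCache object] + [SecureQueue AsyncCache object] + [AsyncCache object]
  take AsyncCache:  [AsyncCache object] + [AsyncCache object] + [AsyncCache object]
  take object:  [object] + [object] + [object]
MRO: FancyBlock CachedQueue SmartAgent CachedEvent FastView AbstractBlock TinyEvent FancyEvent FastPool SecureQueue AsyncCache object
dispatch is defined in: AsyncCache, FastPool, TinyEvent. First along the MRO is TinyEvent.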